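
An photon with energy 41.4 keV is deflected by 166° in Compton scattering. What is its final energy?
35.7011 keV

First convert energy to wavelength:
λ = hc/E, with hc ≈ 1239.842 keV·pm (i.e. 1239.842 eV·nm)

For E = 41.4 keV = 41400 eV:
λ = 1239.842 keV·pm / 41.4 keV
λ = 29.9479 pm

Calculate the Compton shift:
Δλ = λ_C(1 - cos(166°)) = 2.4263 × 1.9703
Δλ = 4.7805 pm

Final wavelength:
λ' = 29.9479 + 4.7805 = 34.7284 pm

Final energy:
E' = hc/λ' = 1239.842 / 34.7284 = 35.7011 keV

(Intermediate values are shown rounded; full precision is carried through to the final answer.)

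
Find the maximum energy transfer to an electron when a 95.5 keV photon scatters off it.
25.9837 keV

Maximum energy transfer occurs at θ = 180° (backscattering).

Initial photon: E₀ = 95.5 keV → λ₀ = 12.9826 pm

Maximum Compton shift (at 180°):
Δλ_max = 2λ_C = 2 × 2.4263 = 4.8526 pm

Final wavelength:
λ' = 12.9826 + 4.8526 = 17.8353 pm

Minimum photon energy (maximum energy to electron):
E'_min = hc/λ' = 69.5163 keV

Maximum electron kinetic energy:
K_max = E₀ - E'_min = 95.5000 - 69.5163 = 25.9837 keV

(Intermediate values are shown rounded; full precision is carried through to the final answer.)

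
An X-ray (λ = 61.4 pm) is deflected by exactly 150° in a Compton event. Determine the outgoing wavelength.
65.9276 pm

Using the Compton formula: λ' = λ + λ_C(1 − cos θ)

For θ = 150°, cos θ = -√3/2 (exact) ≈ -0.8660, so:
1 − cos 150° = 1 − (-√3/2) ≈ 1.8660

Δλ = λ_C × 1.8660 = 2.4263 × 1.8660 = 4.5276 pm

λ' = 61.4 + 4.5276 = 65.9276 pm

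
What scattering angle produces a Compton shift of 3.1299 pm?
106.86°

From the Compton formula Δλ = λ_C(1 - cos θ), we can solve for θ:

cos θ = 1 - Δλ/λ_C

Given:
- Δλ = 3.1299 pm
- λ_C = h/(m_e·c) ≈ 2.42631024 pm

cos θ = 1 - 3.1299/2.42631024
cos θ = 1 - 1.289983
cos θ = -0.289983

θ = arccos(-0.289983)
θ = 106.86°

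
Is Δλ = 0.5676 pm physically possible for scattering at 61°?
No, inconsistent

Calculate the expected shift for θ = 61°:

Δλ_expected = λ_C(1 - cos(61°))
Δλ_expected = 2.4263 × (1 - cos(61°))
Δλ_expected = 2.4263 × 0.5152
Δλ_expected = 1.2500 pm

Given shift: 0.5676 pm
Expected shift: 1.2500 pm
Difference: 0.6824 pm

The values do not match. The given shift corresponds to θ ≈ 40.0°, not 61°.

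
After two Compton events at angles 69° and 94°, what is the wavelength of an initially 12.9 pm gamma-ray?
17.0524 pm

Apply Compton shift twice:

First scattering at θ₁ = 69°:
Δλ₁ = λ_C(1 - cos(69°))
Δλ₁ = 2.4263 × 0.6416
Δλ₁ = 1.5568 pm

After first scattering:
λ₁ = 12.9 + 1.5568 = 14.4568 pm

Second scattering at θ₂ = 94°:
Δλ₂ = λ_C(1 - cos(94°))
Δλ₂ = 2.4263 × 1.0698
Δλ₂ = 2.5956 pm

Final wavelength:
λ₂ = 14.4568 + 2.5956 = 17.0524 pm

Total shift: Δλ_total = 1.5568 + 2.5956 = 4.1524 pm

(Intermediate values are shown rounded; full precision is carried through to the final answer.)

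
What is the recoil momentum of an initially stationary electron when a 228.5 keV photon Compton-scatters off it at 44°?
8.7308e-23 kg·m/s

The electron is initially at rest, so by conservation of momentum:
p⃗_e = p⃗₀ − p⃗'  (incident photon momentum minus scattered photon momentum)

Photon momentum magnitudes (p = h/λ = E/c):
λ₀ = hc/E₀ = 5.4260 pm → p₀ = h/λ₀ = 1.2212e-22 kg·m/s
Δλ = λ_C(1 − cos 44°) = 0.6810 pm
λ' = 6.1070 pm → p' = h/λ' = 1.0850e-22 kg·m/s

The scattered photon makes angle θ = 44° with the incident direction, so by the law of cosines:
|p⃗_e|² = p₀² + p'² − 2p₀p'cos θ
|p⃗_e|² = (1.2212e-22)² + (1.0850e-22)² − 2·1.2212e-22·1.0850e-22·cos(44°)
|p⃗_e| = 8.7308e-23 kg·m/s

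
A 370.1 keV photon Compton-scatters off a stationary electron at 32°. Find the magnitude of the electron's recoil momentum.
1.0533e-22 kg·m/s

The electron is initially at rest, so by conservation of momentum:
p⃗_e = p⃗₀ − p⃗'  (incident photon momentum minus scattered photon momentum)

Photon momentum magnitudes (p = h/λ = E/c):
λ₀ = hc/E₀ = 3.3500 pm → p₀ = h/λ₀ = 1.9779e-22 kg·m/s
Δλ = λ_C(1 − cos 32°) = 0.3687 pm
λ' = 3.7187 pm → p' = h/λ' = 1.7818e-22 kg·m/s

The scattered photon makes angle θ = 32° with the incident direction, so by the law of cosines:
|p⃗_e|² = p₀² + p'² − 2p₀p'cos θ
|p⃗_e|² = (1.9779e-22)² + (1.7818e-22)² − 2·1.9779e-22·1.7818e-22·cos(32°)
|p⃗_e| = 1.0533e-22 kg·m/s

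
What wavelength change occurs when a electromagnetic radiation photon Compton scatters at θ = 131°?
4.0181 pm

Using the Compton scattering formula:
Δλ = λ_C(1 - cos θ)

where λ_C = h/(m_e·c) ≈ 2.4263 pm is the Compton wavelength of an electron.

For θ = 131°:
cos(131°) = -0.6561
1 - cos(131°) = 1.6561

Δλ = 2.4263 × 1.6561
Δλ = 4.0181 pm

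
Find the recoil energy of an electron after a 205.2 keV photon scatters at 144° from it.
86.3427 keV

By energy conservation: K_e = E_initial - E_final

First find the scattered photon energy:
Initial wavelength: λ = hc/E = 6.0421 pm
Compton shift: Δλ = λ_C(1 - cos(144°)) = 4.3892 pm
Final wavelength: λ' = 6.0421 + 4.3892 = 10.4314 pm
Final photon energy: E' = hc/λ' = 118.8573 keV

Electron kinetic energy:
K_e = E - E' = 205.2000 - 118.8573 = 86.3427 keV

(Intermediate values are shown rounded; full precision is carried through to the final answer.)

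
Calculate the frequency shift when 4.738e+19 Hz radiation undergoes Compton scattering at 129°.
1.822e+19 Hz (decrease)

Convert frequency to wavelength (c = 299792458 m/s):
λ₀ = c/f₀ = 299792458/4.738e+19 = 6.3274052e-12 m = 6.3274 pm

Calculate Compton shift:
Δλ = λ_C(1 - cos(129°)) = 3.9532 pm

Final wavelength:
λ' = λ₀ + Δλ = 6.3274 + 3.9532 = 10.2806 pm

Final frequency:
f' = c/λ' = 299792458/1.0280642e-11 = 2.9160870e+19 Hz

Frequency shift (decrease):
Δf = f₀ - f' = 4.738e+19 - 2.9160870e+19 = 1.822e+19 Hz

(Intermediate values are shown rounded; full precision is carried through to the final answer.)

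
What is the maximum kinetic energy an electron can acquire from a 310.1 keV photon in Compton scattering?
170.0179 keV

Maximum energy transfer occurs at θ = 180° (backscattering).

Initial photon: E₀ = 310.1 keV → λ₀ = 3.9982 pm

Maximum Compton shift (at 180°):
Δλ_max = 2λ_C = 2 × 2.4263 = 4.8526 pm

Final wavelength:
λ' = 3.9982 + 4.8526 = 8.8508 pm

Minimum photon energy (maximum energy to electron):
E'_min = hc/λ' = 140.0821 keV

Maximum electron kinetic energy:
K_max = E₀ - E'_min = 310.1000 - 140.0821 = 170.0179 keV

(Intermediate values are shown rounded; full precision is carried through to the final answer.)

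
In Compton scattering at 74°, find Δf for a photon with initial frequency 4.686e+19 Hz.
1.010e+19 Hz (decrease)

Convert frequency to wavelength (c = 299792458 m/s):
λ₀ = c/f₀ = 299792458/4.686e+19 = 6.3976197e-12 m = 6.3976 pm

Calculate Compton shift:
Δλ = λ_C(1 - cos(74°)) = 1.7575 pm

Final wavelength:
λ' = λ₀ + Δλ = 6.3976 + 1.7575 = 8.1551 pm

Final frequency:
f' = c/λ' = 299792458/8.1551482e-12 = 3.6761129e+19 Hz

Frequency shift (decrease):
Δf = f₀ - f' = 4.686e+19 - 3.6761129e+19 = 1.010e+19 Hz

(Intermediate values are shown rounded; full precision is carried through to the final answer.)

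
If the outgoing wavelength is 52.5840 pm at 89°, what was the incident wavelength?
50.2000 pm

From λ' = λ + Δλ, we have λ = λ' - Δλ

First calculate the Compton shift:
Δλ = λ_C(1 - cos θ)
Δλ = 2.4263 × (1 - cos(89°))
Δλ = 2.4263 × 0.9825
Δλ = 2.3840 pm

Initial wavelength:
λ = λ' - Δλ
λ = 52.5840 - 2.3840
λ = 50.2000 pm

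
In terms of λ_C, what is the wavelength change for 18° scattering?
0.0489 λ_C

The Compton shift formula is:
Δλ = λ_C(1 - cos θ)

Dividing both sides by λ_C:
Δλ/λ_C = 1 - cos θ

For θ = 18°:
Δλ/λ_C = 1 - cos(18°)
Δλ/λ_C = 1 - 0.9511
Δλ/λ_C = 0.0489

This means the shift is 0.0489 × λ_C = 0.1188 pm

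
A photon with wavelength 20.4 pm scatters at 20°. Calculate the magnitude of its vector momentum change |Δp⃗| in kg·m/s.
1.1243e-23 kg·m/s

Photon momentum magnitude is p = h/λ.

Initial momentum:
p₀ = h/λ = 6.6261e-34/2.0400e-11 = 3.2481e-23 kg·m/s

After scattering:
λ' = λ + Δλ = 20.4 + 0.1463 = 20.5463 pm
p' = h/λ' = 6.6261e-34/2.0546e-11 = 3.2249e-23 kg·m/s

Momentum is a vector; the scattered photon's direction makes angle θ = 20° with the incident direction. The magnitude of the vector change Δp⃗ = p⃗₀ − p⃗' is found from the law of cosines:
|Δp⃗|² = p₀² + p'² − 2p₀p'cos θ
|Δp⃗|² = (3.2481e-23)² + (3.2249e-23)² − 2·3.2481e-23·3.2249e-23·cos(20°)
|Δp⃗| = 1.1243e-23 kg·m/s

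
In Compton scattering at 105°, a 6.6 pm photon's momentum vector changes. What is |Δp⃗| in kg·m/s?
1.3549e-22 kg·m/s

Photon momentum magnitude is p = h/λ.

Initial momentum:
p₀ = h/λ = 6.6261e-34/6.6000e-12 = 1.0040e-22 kg·m/s

After scattering:
λ' = λ + Δλ = 6.6 + 3.0543 = 9.6543 pm
p' = h/λ' = 6.6261e-34/9.6543e-12 = 6.8633e-23 kg·m/s

Momentum is a vector; the scattered photon's direction makes angle θ = 105° with the incident direction. The magnitude of the vector change Δp⃗ = p⃗₀ − p⃗' is found from the law of cosines:
|Δp⃗|² = p₀² + p'² − 2p₀p'cos θ
|Δp⃗|² = (1.0040e-22)² + (6.8633e-23)² − 2·1.0040e-22·6.8633e-23·cos(105°)
|Δp⃗| = 1.3549e-22 kg·m/s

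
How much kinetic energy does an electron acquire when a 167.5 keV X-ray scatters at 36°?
9.8681 keV

By energy conservation: K_e = E_initial - E_final

First find the scattered photon energy:
Initial wavelength: λ = hc/E = 7.4020 pm
Compton shift: Δλ = λ_C(1 - cos(36°)) = 0.4634 pm
Final wavelength: λ' = 7.4020 + 0.4634 = 7.8654 pm
Final photon energy: E' = hc/λ' = 157.6319 keV

Electron kinetic energy:
K_e = E - E' = 167.5000 - 157.6319 = 9.8681 keV

(Intermediate values are shown rounded; full precision is carried through to the final answer.)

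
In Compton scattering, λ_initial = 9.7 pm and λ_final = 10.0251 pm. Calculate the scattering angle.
30.00°

First find the wavelength shift:
Δλ = λ' - λ = 10.0251 - 9.7 = 0.3251 pm

Using Δλ = λ_C(1 - cos θ), with λ_C = h/(m_e·c) ≈ 2.42631024 pm:
cos θ = 1 - Δλ/λ_C
cos θ = 1 - 0.3251/2.42631024
cos θ = 0.866011

θ = arccos(0.866011)
θ = 30.00°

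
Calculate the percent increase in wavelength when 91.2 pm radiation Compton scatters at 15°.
0.0907%

Calculate the Compton shift:
Δλ = λ_C(1 - cos(15°))
Δλ = 2.4263 × (1 - cos(15°))
Δλ = 2.4263 × 0.0341
Δλ = 0.0827 pm

Percentage change:
(Δλ/λ₀) × 100 = (0.0827/91.2) × 100
= 0.0907%

(Intermediate values are shown rounded; full precision is carried through to the final answer.)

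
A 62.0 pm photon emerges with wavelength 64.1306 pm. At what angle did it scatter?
83.00°

First find the wavelength shift:
Δλ = λ' - λ = 64.1306 - 62.0 = 2.1306 pm

Using Δλ = λ_C(1 - cos θ), with λ_C = h/(m_e·c) ≈ 2.42631024 pm:
cos θ = 1 - Δλ/λ_C
cos θ = 1 - 2.1306/2.42631024
cos θ = 0.121877

θ = arccos(0.121877)
θ = 83.00°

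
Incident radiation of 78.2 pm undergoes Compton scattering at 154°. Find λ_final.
82.8071 pm

Using the Compton scattering formula:
λ' = λ + Δλ = λ + λ_C(1 - cos θ)

Given:
- Initial wavelength λ = 78.2 pm
- Scattering angle θ = 154°
- Compton wavelength λ_C ≈ 2.4263 pm

Calculate the shift:
Δλ = 2.4263 × (1 - cos(154°))
Δλ = 2.4263 × 1.8988
Δλ = 4.6071 pm

Final wavelength:
λ' = 78.2 + 4.6071 = 82.8071 pm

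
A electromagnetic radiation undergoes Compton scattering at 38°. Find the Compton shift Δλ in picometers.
0.5144 pm

Using the Compton scattering formula:
Δλ = λ_C(1 - cos θ)

where λ_C = h/(m_e·c) ≈ 2.4263 pm is the Compton wavelength of an electron.

For θ = 38°:
cos(38°) = 0.7880
1 - cos(38°) = 0.2120

Δλ = 2.4263 × 0.2120
Δλ = 0.5144 pm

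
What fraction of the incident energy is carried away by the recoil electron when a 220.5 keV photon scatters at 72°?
0.2297 (or 22.97%)

Calculate initial and final photon energies:

Initial: E₀ = 220.5 keV → λ₀ = 5.6229 pm
Compton shift: Δλ = 1.6765 pm
Final wavelength: λ' = 7.2994 pm
Final energy: E' = 169.8552 keV

Fractional energy loss:
(E₀ - E')/E₀ = (220.5000 - 169.8552)/220.5000
= 50.6448/220.5000
= 0.2297
= 22.97%

(Intermediate values are shown rounded; full precision is carried through to the final answer.)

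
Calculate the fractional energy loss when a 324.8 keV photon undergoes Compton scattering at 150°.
0.5426 (or 54.26%)

Calculate initial and final photon energies:

Initial: E₀ = 324.8 keV → λ₀ = 3.8172 pm
Compton shift: Δλ = 4.5276 pm
Final wavelength: λ' = 8.3448 pm
Final energy: E' = 148.5765 keV

Fractional energy loss:
(E₀ - E')/E₀ = (324.8000 - 148.5765)/324.8000
= 176.2235/324.8000
= 0.5426
= 54.26%

(Intermediate values are shown rounded; full precision is carried through to the final answer.)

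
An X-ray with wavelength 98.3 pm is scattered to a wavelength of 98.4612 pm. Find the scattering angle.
21.00°

First find the wavelength shift:
Δλ = λ' - λ = 98.4612 - 98.3 = 0.1612 pm

Using Δλ = λ_C(1 - cos θ), with λ_C = h/(m_e·c) ≈ 2.42631024 pm:
cos θ = 1 - Δλ/λ_C
cos θ = 1 - 0.1612/2.42631024
cos θ = 0.933562

θ = arccos(0.933562)
θ = 21.00°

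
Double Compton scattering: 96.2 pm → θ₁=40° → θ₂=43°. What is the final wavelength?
97.4195 pm

Apply Compton shift twice:

First scattering at θ₁ = 40°:
Δλ₁ = λ_C(1 - cos(40°))
Δλ₁ = 2.4263 × 0.2340
Δλ₁ = 0.5676 pm

After first scattering:
λ₁ = 96.2 + 0.5676 = 96.7676 pm

Second scattering at θ₂ = 43°:
Δλ₂ = λ_C(1 - cos(43°))
Δλ₂ = 2.4263 × 0.2686
Δλ₂ = 0.6518 pm

Final wavelength:
λ₂ = 96.7676 + 0.6518 = 97.4195 pm

Total shift: Δλ_total = 0.5676 + 0.6518 = 1.2195 pm

(Intermediate values are shown rounded; full precision is carried through to the final answer.)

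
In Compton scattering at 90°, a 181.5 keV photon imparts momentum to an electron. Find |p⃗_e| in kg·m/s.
1.2055e-22 kg·m/s

The electron is initially at rest, so by conservation of momentum:
p⃗_e = p⃗₀ − p⃗'  (incident photon momentum minus scattered photon momentum)

Photon momentum magnitudes (p = h/λ = E/c):
λ₀ = hc/E₀ = 6.8311 pm → p₀ = h/λ₀ = 9.6999e-23 kg·m/s
Δλ = λ_C(1 − cos 90°) = 2.4263 pm
λ' = 9.2574 pm → p' = h/λ' = 7.1576e-23 kg·m/s

The scattered photon makes angle θ = 90° with the incident direction, so by the law of cosines:
|p⃗_e|² = p₀² + p'² − 2p₀p'cos θ
|p⃗_e|² = (9.6999e-23)² + (7.1576e-23)² − 2·9.6999e-23·7.1576e-23·cos(90°)
|p⃗_e| = 1.2055e-22 kg·m/s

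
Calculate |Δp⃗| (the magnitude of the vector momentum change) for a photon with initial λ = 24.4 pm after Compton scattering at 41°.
1.8804e-23 kg·m/s

Photon momentum magnitude is p = h/λ.

Initial momentum:
p₀ = h/λ = 6.6261e-34/2.4400e-11 = 2.7156e-23 kg·m/s

After scattering:
λ' = λ + Δλ = 24.4 + 0.5952 = 24.9952 pm
p' = h/λ' = 6.6261e-34/2.4995e-11 = 2.6509e-23 kg·m/s

Momentum is a vector; the scattered photon's direction makes angle θ = 41° with the incident direction. The magnitude of the vector change Δp⃗ = p⃗₀ − p⃗' is found from the law of cosines:
|Δp⃗|² = p₀² + p'² − 2p₀p'cos θ
|Δp⃗|² = (2.7156e-23)² + (2.6509e-23)² − 2·2.7156e-23·2.6509e-23·cos(41°)
|Δp⃗| = 1.8804e-23 kg·m/s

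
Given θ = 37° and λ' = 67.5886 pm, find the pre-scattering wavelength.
67.1000 pm

From λ' = λ + Δλ, we have λ = λ' - Δλ

First calculate the Compton shift:
Δλ = λ_C(1 - cos θ)
Δλ = 2.4263 × (1 - cos(37°))
Δλ = 2.4263 × 0.2014
Δλ = 0.4886 pm

Initial wavelength:
λ = λ' - Δλ
λ = 67.5886 - 0.4886
λ = 67.1000 pm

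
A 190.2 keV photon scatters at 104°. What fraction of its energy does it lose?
0.3161 (or 31.61%)

Calculate initial and final photon energies:

Initial: E₀ = 190.2 keV → λ₀ = 6.5186 pm
Compton shift: Δλ = 3.0133 pm
Final wavelength: λ' = 9.5319 pm
Final energy: E' = 130.0728 keV

Fractional energy loss:
(E₀ - E')/E₀ = (190.2000 - 130.0728)/190.2000
= 60.1272/190.2000
= 0.3161
= 31.61%

(Intermediate values are shown rounded; full precision is carried through to the final answer.)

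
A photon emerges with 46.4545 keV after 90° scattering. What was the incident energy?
51.1000 keV

Convert final energy to wavelength (hc ≈ 1239.842 keV·pm):
λ' = hc/E' = 1239.842 / 46.4545 = 26.6894 pm

Calculate the Compton shift:
Δλ = λ_C(1 - cos(90°))
Δλ = 2.4263 × (1 - cos(90°))
Δλ = 2.4263 pm

Initial wavelength:
λ = λ' - Δλ = 26.6894 - 2.4263 = 24.2631 pm

Initial energy:
E = hc/λ = 1239.842 / 24.2631 = 51.1000 keV

(Intermediate values are shown rounded; full precision is carried through to the final answer.)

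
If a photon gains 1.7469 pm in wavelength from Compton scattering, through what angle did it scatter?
73.74°

From the Compton formula Δλ = λ_C(1 - cos θ), we can solve for θ:

cos θ = 1 - Δλ/λ_C

Given:
- Δλ = 1.7469 pm
- λ_C = h/(m_e·c) ≈ 2.42631024 pm

cos θ = 1 - 1.7469/2.42631024
cos θ = 1 - 0.719982
cos θ = 0.280018

θ = arccos(0.280018)
θ = 73.74°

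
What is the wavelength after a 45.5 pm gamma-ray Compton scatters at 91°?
47.9687 pm

Using the Compton scattering formula:
λ' = λ + Δλ = λ + λ_C(1 - cos θ)

Given:
- Initial wavelength λ = 45.5 pm
- Scattering angle θ = 91°
- Compton wavelength λ_C ≈ 2.4263 pm

Calculate the shift:
Δλ = 2.4263 × (1 - cos(91°))
Δλ = 2.4263 × 1.0175
Δλ = 2.4687 pm

Final wavelength:
λ' = 45.5 + 2.4687 = 47.9687 pm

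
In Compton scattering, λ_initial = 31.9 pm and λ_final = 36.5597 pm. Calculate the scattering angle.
157.00°

First find the wavelength shift:
Δλ = λ' - λ = 36.5597 - 31.9 = 4.6597 pm

Using Δλ = λ_C(1 - cos θ), with λ_C = h/(m_e·c) ≈ 2.42631024 pm:
cos θ = 1 - Δλ/λ_C
cos θ = 1 - 4.6597/2.42631024
cos θ = -0.920488

θ = arccos(-0.920488)
θ = 157.00°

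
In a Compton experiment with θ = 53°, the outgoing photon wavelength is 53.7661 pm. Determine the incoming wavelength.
52.8000 pm

From λ' = λ + Δλ, we have λ = λ' - Δλ

First calculate the Compton shift:
Δλ = λ_C(1 - cos θ)
Δλ = 2.4263 × (1 - cos(53°))
Δλ = 2.4263 × 0.3982
Δλ = 0.9661 pm

Initial wavelength:
λ = λ' - Δλ
λ = 53.7661 - 0.9661
λ = 52.8000 pm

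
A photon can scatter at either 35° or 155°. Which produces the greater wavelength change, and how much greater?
155° produces the larger shift by a factor of 10.541

Calculate both shifts using Δλ = λ_C(1 - cos θ):

For θ₁ = 35°:
Δλ₁ = 2.4263 × (1 - cos(35°))
Δλ₁ = 2.4263 × 0.1808
Δλ₁ = 0.4388 pm

For θ₂ = 155°:
Δλ₂ = 2.4263 × (1 - cos(155°))
Δλ₂ = 2.4263 × 1.9063
Δλ₂ = 4.6253 pm

The 155° angle produces the larger shift.
Ratio: 4.6253/0.4388 = 10.541

(Intermediate values are shown rounded; full precision is carried through to the final answer.)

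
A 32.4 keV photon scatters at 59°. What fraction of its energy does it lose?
0.0298 (or 2.98%)

Calculate initial and final photon energies:

Initial: E₀ = 32.4 keV → λ₀ = 38.2667 pm
Compton shift: Δλ = 1.1767 pm
Final wavelength: λ' = 39.4434 pm
Final energy: E' = 31.4334 keV

Fractional energy loss:
(E₀ - E')/E₀ = (32.4000 - 31.4334)/32.4000
= 0.9666/32.4000
= 0.0298
= 2.98%

(Intermediate values are shown rounded; full precision is carried through to the final answer.)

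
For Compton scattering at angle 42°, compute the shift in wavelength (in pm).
0.6232 pm

Using the Compton scattering formula:
Δλ = λ_C(1 - cos θ)

where λ_C = h/(m_e·c) ≈ 2.4263 pm is the Compton wavelength of an electron.

For θ = 42°:
cos(42°) = 0.7431
1 - cos(42°) = 0.2569

Δλ = 2.4263 × 0.2569
Δλ = 0.6232 pm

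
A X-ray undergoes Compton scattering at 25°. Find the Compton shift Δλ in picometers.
0.2273 pm

Using the Compton scattering formula:
Δλ = λ_C(1 - cos θ)

where λ_C = h/(m_e·c) ≈ 2.4263 pm is the Compton wavelength of an electron.

For θ = 25°:
cos(25°) = 0.9063
1 - cos(25°) = 0.0937

Δλ = 2.4263 × 0.0937
Δλ = 0.2273 pm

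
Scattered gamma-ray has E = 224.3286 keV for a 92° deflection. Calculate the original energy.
411.0999 keV

Convert final energy to wavelength (hc ≈ 1239.842 keV·pm):
λ' = hc/E' = 1239.842 / 224.3286 = 5.5269 pm

Calculate the Compton shift:
Δλ = λ_C(1 - cos(92°))
Δλ = 2.4263 × (1 - cos(92°))
Δλ = 2.5110 pm

Initial wavelength:
λ = λ' - Δλ = 5.5269 - 2.5110 = 3.0159 pm

Initial energy:
E = hc/λ = 1239.842 / 3.0159 = 411.0999 keV

(Intermediate values are shown rounded; full precision is carried through to the final answer.)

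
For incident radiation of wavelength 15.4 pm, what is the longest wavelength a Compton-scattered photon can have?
20.2526 pm (at θ = 180°)

The Compton shift is Δλ = λ_C(1 − cos θ).

Since cos θ ranges from −1 to 1, the factor (1 − cos θ) ranges from 0 to 2; the maximum shift occurs at θ = 180° (backscattering):
Δλ_max = 2λ_C = 2 × 2.4263 pm = 4.8526 pm

Maximum scattered wavelength:
λ'_max = λ₀ + Δλ_max = 15.4 + 4.8526 = 20.2526 pm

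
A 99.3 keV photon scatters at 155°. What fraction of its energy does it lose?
0.2703 (or 27.03%)

Calculate initial and final photon energies:

Initial: E₀ = 99.3 keV → λ₀ = 12.4858 pm
Compton shift: Δλ = 4.6253 pm
Final wavelength: λ' = 17.1111 pm
Final energy: E' = 72.4583 keV

Fractional energy loss:
(E₀ - E')/E₀ = (99.3000 - 72.4583)/99.3000
= 26.8417/99.3000
= 0.2703
= 27.03%

(Intermediate values are shown rounded; full precision is carried through to the final answer.)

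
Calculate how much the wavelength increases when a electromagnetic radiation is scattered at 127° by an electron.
3.8865 pm

Using the Compton scattering formula:
Δλ = λ_C(1 - cos θ)

where λ_C = h/(m_e·c) ≈ 2.4263 pm is the Compton wavelength of an electron.

For θ = 127°:
cos(127°) = -0.6018
1 - cos(127°) = 1.6018

Δλ = 2.4263 × 1.6018
Δλ = 3.8865 pm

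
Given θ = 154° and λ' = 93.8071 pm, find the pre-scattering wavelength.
89.2000 pm

From λ' = λ + Δλ, we have λ = λ' - Δλ

First calculate the Compton shift:
Δλ = λ_C(1 - cos θ)
Δλ = 2.4263 × (1 - cos(154°))
Δλ = 2.4263 × 1.8988
Δλ = 4.6071 pm

Initial wavelength:
λ = λ' - Δλ
λ = 93.8071 - 4.6071
λ = 89.2000 pm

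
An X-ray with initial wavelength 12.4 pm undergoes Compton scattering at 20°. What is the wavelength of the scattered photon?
12.5463 pm

Using the Compton scattering formula:
λ' = λ + Δλ = λ + λ_C(1 - cos θ)

Given:
- Initial wavelength λ = 12.4 pm
- Scattering angle θ = 20°
- Compton wavelength λ_C ≈ 2.4263 pm

Calculate the shift:
Δλ = 2.4263 × (1 - cos(20°))
Δλ = 2.4263 × 0.0603
Δλ = 0.1463 pm

Final wavelength:
λ' = 12.4 + 0.1463 = 12.5463 pm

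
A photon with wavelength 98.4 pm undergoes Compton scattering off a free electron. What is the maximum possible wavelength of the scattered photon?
103.2526 pm (at θ = 180°)

The Compton shift is Δλ = λ_C(1 − cos θ).

Since cos θ ranges from −1 to 1, the factor (1 − cos θ) ranges from 0 to 2; the maximum shift occurs at θ = 180° (backscattering):
Δλ_max = 2λ_C = 2 × 2.4263 pm = 4.8526 pm

Maximum scattered wavelength:
λ'_max = λ₀ + Δλ_max = 98.4 + 4.8526 = 103.2526 pm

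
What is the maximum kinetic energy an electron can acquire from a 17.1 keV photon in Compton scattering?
1.0727 keV

Maximum energy transfer occurs at θ = 180° (backscattering).

Initial photon: E₀ = 17.1 keV → λ₀ = 72.5054 pm

Maximum Compton shift (at 180°):
Δλ_max = 2λ_C = 2 × 2.4263 = 4.8526 pm

Final wavelength:
λ' = 72.5054 + 4.8526 = 77.3580 pm

Minimum photon energy (maximum energy to electron):
E'_min = hc/λ' = 16.0273 keV

Maximum electron kinetic energy:
K_max = E₀ - E'_min = 17.1000 - 16.0273 = 1.0727 keV

(Intermediate values are shown rounded; full precision is carried through to the final answer.)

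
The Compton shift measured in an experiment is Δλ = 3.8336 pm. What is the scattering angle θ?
125.45°

From the Compton formula Δλ = λ_C(1 - cos θ), we can solve for θ:

cos θ = 1 - Δλ/λ_C

Given:
- Δλ = 3.8336 pm
- λ_C = h/(m_e·c) ≈ 2.42631024 pm

cos θ = 1 - 3.8336/2.42631024
cos θ = 1 - 1.580012
cos θ = -0.580012

θ = arccos(-0.580012)
θ = 125.45°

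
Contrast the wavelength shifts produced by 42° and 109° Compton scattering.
109° produces the larger shift by a factor of 5.161

Calculate both shifts using Δλ = λ_C(1 - cos θ):

For θ₁ = 42°:
Δλ₁ = 2.4263 × (1 - cos(42°))
Δλ₁ = 2.4263 × 0.2569
Δλ₁ = 0.6232 pm

For θ₂ = 109°:
Δλ₂ = 2.4263 × (1 - cos(109°))
Δλ₂ = 2.4263 × 1.3256
Δλ₂ = 3.2162 pm

The 109° angle produces the larger shift.
Ratio: 3.2162/0.6232 = 5.161

(Intermediate values are shown rounded; full precision is carried through to the final answer.)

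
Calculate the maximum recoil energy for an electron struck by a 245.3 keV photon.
120.1521 keV

Maximum energy transfer occurs at θ = 180° (backscattering).

Initial photon: E₀ = 245.3 keV → λ₀ = 5.0544 pm

Maximum Compton shift (at 180°):
Δλ_max = 2λ_C = 2 × 2.4263 = 4.8526 pm

Final wavelength:
λ' = 5.0544 + 4.8526 = 9.9070 pm

Minimum photon energy (maximum energy to electron):
E'_min = hc/λ' = 125.1479 keV

Maximum electron kinetic energy:
K_max = E₀ - E'_min = 245.3000 - 125.1479 = 120.1521 keV

(Intermediate values are shown rounded; full precision is carried through to the final answer.)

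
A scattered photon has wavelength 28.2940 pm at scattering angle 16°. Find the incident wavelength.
28.2000 pm

From λ' = λ + Δλ, we have λ = λ' - Δλ

First calculate the Compton shift:
Δλ = λ_C(1 - cos θ)
Δλ = 2.4263 × (1 - cos(16°))
Δλ = 2.4263 × 0.0387
Δλ = 0.0940 pm

Initial wavelength:
λ = λ' - Δλ
λ = 28.2940 - 0.0940
λ = 28.2000 pm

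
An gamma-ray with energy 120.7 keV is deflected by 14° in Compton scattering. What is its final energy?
119.8590 keV

First convert energy to wavelength:
λ = hc/E, with hc ≈ 1239.842 keV·pm (i.e. 1239.842 eV·nm)

For E = 120.7 keV = 120700 eV:
λ = 1239.842 keV·pm / 120.7 keV
λ = 10.2721 pm

Calculate the Compton shift:
Δλ = λ_C(1 - cos(14°)) = 2.4263 × 0.0297
Δλ = 0.0721 pm

Final wavelength:
λ' = 10.2721 + 0.0721 = 10.3442 pm

Final energy:
E' = hc/λ' = 1239.842 / 10.3442 = 119.8590 keV

(Intermediate values are shown rounded; full precision is carried through to the final answer.)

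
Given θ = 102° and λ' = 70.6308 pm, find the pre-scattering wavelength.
67.7000 pm

From λ' = λ + Δλ, we have λ = λ' - Δλ

First calculate the Compton shift:
Δλ = λ_C(1 - cos θ)
Δλ = 2.4263 × (1 - cos(102°))
Δλ = 2.4263 × 1.2079
Δλ = 2.9308 pm

Initial wavelength:
λ = λ' - Δλ
λ = 70.6308 - 2.9308
λ = 67.7000 pm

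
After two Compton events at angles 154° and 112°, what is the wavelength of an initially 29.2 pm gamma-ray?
37.1423 pm

Apply Compton shift twice:

First scattering at θ₁ = 154°:
Δλ₁ = λ_C(1 - cos(154°))
Δλ₁ = 2.4263 × 1.8988
Δλ₁ = 4.6071 pm

After first scattering:
λ₁ = 29.2 + 4.6071 = 33.8071 pm

Second scattering at θ₂ = 112°:
Δλ₂ = λ_C(1 - cos(112°))
Δλ₂ = 2.4263 × 1.3746
Δλ₂ = 3.3352 pm

Final wavelength:
λ₂ = 33.8071 + 3.3352 = 37.1423 pm

Total shift: Δλ_total = 4.6071 + 3.3352 = 7.9423 pm

(Intermediate values are shown rounded; full precision is carried through to the final answer.)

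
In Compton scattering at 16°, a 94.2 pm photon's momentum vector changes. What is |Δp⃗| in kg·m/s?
1.9569e-24 kg·m/s

Photon momentum magnitude is p = h/λ.

Initial momentum:
p₀ = h/λ = 6.6261e-34/9.4200e-11 = 7.0340e-24 kg·m/s

After scattering:
λ' = λ + Δλ = 94.2 + 0.0940 = 94.2940 pm
p' = h/λ' = 6.6261e-34/9.4294e-11 = 7.0270e-24 kg·m/s

Momentum is a vector; the scattered photon's direction makes angle θ = 16° with the incident direction. The magnitude of the vector change Δp⃗ = p⃗₀ − p⃗' is found from the law of cosines:
|Δp⃗|² = p₀² + p'² − 2p₀p'cos θ
|Δp⃗|² = (7.0340e-24)² + (7.0270e-24)² − 2·7.0340e-24·7.0270e-24·cos(16°)
|Δp⃗| = 1.9569e-24 kg·m/s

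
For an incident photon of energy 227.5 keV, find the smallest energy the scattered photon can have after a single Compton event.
120.3441 keV (at θ = 180°)

The scattered photon has minimum energy when its wavelength is maximum, i.e., when the Compton shift Δλ = λ_C(1 − cos θ) is maximum. This occurs at θ = 180° (backscattering), giving Δλ_max = 2λ_C = 4.8526 pm.

Initial wavelength: λ₀ = hc/E₀ = 5.4499 pm
Maximum final wavelength: λ'_max = λ₀ + 2λ_C = 5.4499 + 4.8526 = 10.3025 pm
Minimum final energy: E'_min = hc/λ'_max = 120.3441 keV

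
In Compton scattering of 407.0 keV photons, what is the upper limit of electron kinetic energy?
250.0364 keV

Maximum energy transfer occurs at θ = 180° (backscattering).

Initial photon: E₀ = 407.0 keV → λ₀ = 3.0463 pm

Maximum Compton shift (at 180°):
Δλ_max = 2λ_C = 2 × 2.4263 = 4.8526 pm

Final wavelength:
λ' = 3.0463 + 4.8526 = 7.8989 pm

Minimum photon energy (maximum energy to electron):
E'_min = hc/λ' = 156.9636 keV

Maximum electron kinetic energy:
K_max = E₀ - E'_min = 407.0000 - 156.9636 = 250.0364 keV

(Intermediate values are shown rounded; full precision is carried through to the final answer.)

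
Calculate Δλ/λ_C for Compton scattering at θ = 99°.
1.1564 λ_C

The Compton shift formula is:
Δλ = λ_C(1 - cos θ)

Dividing both sides by λ_C:
Δλ/λ_C = 1 - cos θ

For θ = 99°:
Δλ/λ_C = 1 - cos(99°)
Δλ/λ_C = 1 - -0.1564
Δλ/λ_C = 1.1564

This means the shift is 1.1564 × λ_C = 2.8059 pm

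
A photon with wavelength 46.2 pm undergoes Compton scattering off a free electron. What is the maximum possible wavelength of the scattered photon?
51.0526 pm (at θ = 180°)

The Compton shift is Δλ = λ_C(1 − cos θ).

Since cos θ ranges from −1 to 1, the factor (1 − cos θ) ranges from 0 to 2; the maximum shift occurs at θ = 180° (backscattering):
Δλ_max = 2λ_C = 2 × 2.4263 pm = 4.8526 pm

Maximum scattered wavelength:
λ'_max = λ₀ + Δλ_max = 46.2 + 4.8526 = 51.0526 pm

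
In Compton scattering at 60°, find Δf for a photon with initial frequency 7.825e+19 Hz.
1.882e+19 Hz (decrease)

Convert frequency to wavelength (c = 299792458 m/s):
λ₀ = c/f₀ = 299792458/7.825e+19 = 3.8312135e-12 m = 3.8312 pm

Calculate Compton shift:
Δλ = λ_C(1 - cos(60°)) = 1.2132 pm

Final wavelength:
λ' = λ₀ + Δλ = 3.8312 + 1.2132 = 5.0444 pm

Final frequency:
f' = c/λ' = 299792458/5.0443686e-12 = 5.9431116e+19 Hz

Frequency shift (decrease):
Δf = f₀ - f' = 7.825e+19 - 5.9431116e+19 = 1.882e+19 Hz

(Intermediate values are shown rounded; full precision is carried through to the final answer.)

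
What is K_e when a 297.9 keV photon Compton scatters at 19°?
9.1704 keV

By energy conservation: K_e = E_initial - E_final

First find the scattered photon energy:
Initial wavelength: λ = hc/E = 4.1619 pm
Compton shift: Δλ = λ_C(1 - cos(19°)) = 0.1322 pm
Final wavelength: λ' = 4.1619 + 0.1322 = 4.2941 pm
Final photon energy: E' = hc/λ' = 288.7296 keV

Electron kinetic energy:
K_e = E - E' = 297.9000 - 288.7296 = 9.1704 keV

(Intermediate values are shown rounded; full precision is carried through to the final answer.)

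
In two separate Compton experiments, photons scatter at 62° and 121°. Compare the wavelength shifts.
121° produces the larger shift by a factor of 2.856

Calculate both shifts using Δλ = λ_C(1 - cos θ):

For θ₁ = 62°:
Δλ₁ = 2.4263 × (1 - cos(62°))
Δλ₁ = 2.4263 × 0.5305
Δλ₁ = 1.2872 pm

For θ₂ = 121°:
Δλ₂ = 2.4263 × (1 - cos(121°))
Δλ₂ = 2.4263 × 1.5150
Δλ₂ = 3.6760 pm

The 121° angle produces the larger shift.
Ratio: 3.6760/1.2872 = 2.856

(Intermediate values are shown rounded; full precision is carried through to the final answer.)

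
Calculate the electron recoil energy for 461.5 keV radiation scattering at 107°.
248.5508 keV

By energy conservation: K_e = E_initial - E_final

First find the scattered photon energy:
Initial wavelength: λ = hc/E = 2.6865 pm
Compton shift: Δλ = λ_C(1 - cos(107°)) = 3.1357 pm
Final wavelength: λ' = 2.6865 + 3.1357 = 5.8222 pm
Final photon energy: E' = hc/λ' = 212.9492 keV

Electron kinetic energy:
K_e = E - E' = 461.5000 - 212.9492 = 248.5508 keV

(Intermediate values are shown rounded; full precision is carried through to the final answer.)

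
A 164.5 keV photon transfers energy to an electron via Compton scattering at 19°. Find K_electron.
2.8354 keV

By energy conservation: K_e = E_initial - E_final

First find the scattered photon energy:
Initial wavelength: λ = hc/E = 7.5370 pm
Compton shift: Δλ = λ_C(1 - cos(19°)) = 0.1322 pm
Final wavelength: λ' = 7.5370 + 0.1322 = 7.6692 pm
Final photon energy: E' = hc/λ' = 161.6646 keV

Electron kinetic energy:
K_e = E - E' = 164.5000 - 161.6646 = 2.8354 keV

(Intermediate values are shown rounded; full precision is carried through to the final answer.)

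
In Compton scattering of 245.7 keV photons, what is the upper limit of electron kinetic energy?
120.4480 keV

Maximum energy transfer occurs at θ = 180° (backscattering).

Initial photon: E₀ = 245.7 keV → λ₀ = 5.0462 pm

Maximum Compton shift (at 180°):
Δλ_max = 2λ_C = 2 × 2.4263 = 4.8526 pm

Final wavelength:
λ' = 5.0462 + 4.8526 = 9.8988 pm

Minimum photon energy (maximum energy to electron):
E'_min = hc/λ' = 125.2520 keV

Maximum electron kinetic energy:
K_max = E₀ - E'_min = 245.7000 - 125.2520 = 120.4480 keV

(Intermediate values are shown rounded; full precision is carried through to the final answer.)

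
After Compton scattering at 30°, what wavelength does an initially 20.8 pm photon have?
21.1251 pm

Using the Compton formula: λ' = λ + λ_C(1 − cos θ)

For θ = 30°, cos θ = √3/2 (exact) ≈ 0.8660, so:
1 − cos 30° = 1 − (√3/2) ≈ 0.1340

Δλ = λ_C × 0.1340 = 2.4263 × 0.1340 = 0.3251 pm

λ' = 20.8 + 0.3251 = 21.1251 pm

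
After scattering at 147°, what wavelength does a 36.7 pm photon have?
41.1612 pm

Using the Compton scattering formula:
λ' = λ + Δλ = λ + λ_C(1 - cos θ)

Given:
- Initial wavelength λ = 36.7 pm
- Scattering angle θ = 147°
- Compton wavelength λ_C ≈ 2.4263 pm

Calculate the shift:
Δλ = 2.4263 × (1 - cos(147°))
Δλ = 2.4263 × 1.8387
Δλ = 4.4612 pm

Final wavelength:
λ' = 36.7 + 4.4612 = 41.1612 pm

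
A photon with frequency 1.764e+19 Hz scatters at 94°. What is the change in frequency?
2.337e+18 Hz (decrease)

Convert frequency to wavelength (c = 299792458 m/s):
λ₀ = c/f₀ = 299792458/1.764e+19 = 1.6995037e-11 m = 16.9950 pm

Calculate Compton shift:
Δλ = λ_C(1 - cos(94°)) = 2.5956 pm

Final wavelength:
λ' = λ₀ + Δλ = 16.9950 + 2.5956 = 19.5906 pm

Final frequency:
f' = c/λ' = 299792458/1.9590598e-11 = 1.5302874e+19 Hz

Frequency shift (decrease):
Δf = f₀ - f' = 1.764e+19 - 1.5302874e+19 = 2.337e+18 Hz

(Intermediate values are shown rounded; full precision is carried through to the final answer.)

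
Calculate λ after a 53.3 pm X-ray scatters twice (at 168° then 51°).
58.9990 pm

Apply Compton shift twice:

First scattering at θ₁ = 168°:
Δλ₁ = λ_C(1 - cos(168°))
Δλ₁ = 2.4263 × 1.9781
Δλ₁ = 4.7996 pm

After first scattering:
λ₁ = 53.3 + 4.7996 = 58.0996 pm

Second scattering at θ₂ = 51°:
Δλ₂ = λ_C(1 - cos(51°))
Δλ₂ = 2.4263 × 0.3707
Δλ₂ = 0.8994 pm

Final wavelength:
λ₂ = 58.0996 + 0.8994 = 58.9990 pm

Total shift: Δλ_total = 4.7996 + 0.8994 = 5.6990 pm

(Intermediate values are shown rounded; full precision is carried through to the final answer.)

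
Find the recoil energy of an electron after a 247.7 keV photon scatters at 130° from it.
109.8069 keV

By energy conservation: K_e = E_initial - E_final

First find the scattered photon energy:
Initial wavelength: λ = hc/E = 5.0054 pm
Compton shift: Δλ = λ_C(1 - cos(130°)) = 3.9859 pm
Final wavelength: λ' = 5.0054 + 3.9859 = 8.9913 pm
Final photon energy: E' = hc/λ' = 137.8931 keV

Electron kinetic energy:
K_e = E - E' = 247.7000 - 137.8931 = 109.8069 keV

(Intermediate values are shown rounded; full precision is carried through to the final answer.)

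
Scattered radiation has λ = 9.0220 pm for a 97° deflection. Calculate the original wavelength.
6.3000 pm

From λ' = λ + Δλ, we have λ = λ' - Δλ

First calculate the Compton shift:
Δλ = λ_C(1 - cos θ)
Δλ = 2.4263 × (1 - cos(97°))
Δλ = 2.4263 × 1.1219
Δλ = 2.7220 pm

Initial wavelength:
λ = λ' - Δλ
λ = 9.0220 - 2.7220
λ = 6.3000 pm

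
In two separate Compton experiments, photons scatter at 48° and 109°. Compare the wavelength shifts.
109° produces the larger shift by a factor of 4.006

Calculate both shifts using Δλ = λ_C(1 - cos θ):

For θ₁ = 48°:
Δλ₁ = 2.4263 × (1 - cos(48°))
Δλ₁ = 2.4263 × 0.3309
Δλ₁ = 0.8028 pm

For θ₂ = 109°:
Δλ₂ = 2.4263 × (1 - cos(109°))
Δλ₂ = 2.4263 × 1.3256
Δλ₂ = 3.2162 pm

The 109° angle produces the larger shift.
Ratio: 3.2162/0.8028 = 4.006

(Intermediate values are shown rounded; full precision is carried through to the final answer.)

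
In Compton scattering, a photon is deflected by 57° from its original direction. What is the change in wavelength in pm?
1.1048 pm

Using the Compton scattering formula:
Δλ = λ_C(1 - cos θ)

where λ_C = h/(m_e·c) ≈ 2.4263 pm is the Compton wavelength of an electron.

For θ = 57°:
cos(57°) = 0.5446
1 - cos(57°) = 0.4554

Δλ = 2.4263 × 0.4554
Δλ = 1.1048 pm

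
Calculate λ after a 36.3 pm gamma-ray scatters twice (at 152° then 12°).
40.9216 pm

Apply Compton shift twice:

First scattering at θ₁ = 152°:
Δλ₁ = λ_C(1 - cos(152°))
Δλ₁ = 2.4263 × 1.8829
Δλ₁ = 4.5686 pm

After first scattering:
λ₁ = 36.3 + 4.5686 = 40.8686 pm

Second scattering at θ₂ = 12°:
Δλ₂ = λ_C(1 - cos(12°))
Δλ₂ = 2.4263 × 0.0219
Δλ₂ = 0.0530 pm

Final wavelength:
λ₂ = 40.8686 + 0.0530 = 40.9216 pm

Total shift: Δλ_total = 4.5686 + 0.0530 = 4.6216 pm

(Intermediate values are shown rounded; full precision is carried through to the final answer.)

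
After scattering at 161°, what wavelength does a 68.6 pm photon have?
73.3204 pm

Using the Compton scattering formula:
λ' = λ + Δλ = λ + λ_C(1 - cos θ)

Given:
- Initial wavelength λ = 68.6 pm
- Scattering angle θ = 161°
- Compton wavelength λ_C ≈ 2.4263 pm

Calculate the shift:
Δλ = 2.4263 × (1 - cos(161°))
Δλ = 2.4263 × 1.9455
Δλ = 4.7204 pm

Final wavelength:
λ' = 68.6 + 4.7204 = 73.3204 pm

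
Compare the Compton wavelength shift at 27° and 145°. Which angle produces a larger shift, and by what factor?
145° produces the larger shift by a factor of 16.690

Calculate both shifts using Δλ = λ_C(1 - cos θ):

For θ₁ = 27°:
Δλ₁ = 2.4263 × (1 - cos(27°))
Δλ₁ = 2.4263 × 0.1090
Δλ₁ = 0.2645 pm

For θ₂ = 145°:
Δλ₂ = 2.4263 × (1 - cos(145°))
Δλ₂ = 2.4263 × 1.8192
Δλ₂ = 4.4138 pm

The 145° angle produces the larger shift.
Ratio: 4.4138/0.2645 = 16.690

(Intermediate values are shown rounded; full precision is carried through to the final answer.)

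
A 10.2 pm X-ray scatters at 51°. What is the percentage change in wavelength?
8.8175%

Calculate the Compton shift:
Δλ = λ_C(1 - cos(51°))
Δλ = 2.4263 × (1 - cos(51°))
Δλ = 2.4263 × 0.3707
Δλ = 0.8994 pm

Percentage change:
(Δλ/λ₀) × 100 = (0.8994/10.2) × 100
= 8.8175%

(Intermediate values are shown rounded; full precision is carried through to the final answer.)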